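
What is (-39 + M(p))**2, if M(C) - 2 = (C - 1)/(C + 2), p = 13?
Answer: 32761/25 ≈ 1310.4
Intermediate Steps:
M(C) = 2 + (-1 + C)/(2 + C) (M(C) = 2 + (C - 1)/(C + 2) = 2 + (-1 + C)/(2 + C))
(-39 + M(p))**2 = (-39 + 3*(1 + 13)/(2 + 13))**2 = (-39 + 3*14/15)**2 = (-39 + 3*(1/15)*14)**2 = (-39 + 14/5)**2 = (-181/5)**2 = 32761/25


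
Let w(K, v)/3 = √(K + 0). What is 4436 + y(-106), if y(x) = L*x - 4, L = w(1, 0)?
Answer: 4114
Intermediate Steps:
w(K, v) = 3*√K (w(K, v) = 3*√(K + 0) = 3*√K)
L = 3 (L = 3*√1 = 3*1 = 3)
y(x) = -4 + 3*x (y(x) = 3*x - 4 = -4 + 3*x)
4436 + y(-106) = 4436 + (-4 + 3*(-106)) = 4436 + (-4 - 318) = 4436 - 322 = 4114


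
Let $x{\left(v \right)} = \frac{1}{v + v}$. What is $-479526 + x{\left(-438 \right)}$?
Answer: $- \frac{420064777}{876} \approx -4.7953 \cdot 10^{5}$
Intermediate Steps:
$x{\left(v \right)} = \frac{1}{2 v}$
$-479526 + x{\left(-438 \right)} = -479526 + \frac{1}{2 \left(-438\right)} = -479526 + \frac{1}{2} \left(- \frac{1}{438}\right) = -479526 - \frac{1}{876} = - \frac{420064777}{876}$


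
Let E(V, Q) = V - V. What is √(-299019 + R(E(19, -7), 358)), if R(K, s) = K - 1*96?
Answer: 51*I*√115 ≈ 546.91*I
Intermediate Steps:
E(V, Q) = 0
R(K, s) = -96 + K (R(K, s) = K - 96 = -96 + K)
√(-299019 + R(E(19, -7), 358)) = √(-299019 + (-96 + 0)) = √(-299019 - 96) = √(-299115) = 51*I*√115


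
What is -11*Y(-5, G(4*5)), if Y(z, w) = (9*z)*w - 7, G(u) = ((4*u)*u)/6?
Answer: 132077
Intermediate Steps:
G(u) = 2*u²/3 (G(u) = (4*u²)*(⅙) = 2*u²/3)
Y(z, w) = -7 + 9*w*z (Y(z, w) = 9*w*z - 7 = -7 + 9*w*z)
-11*Y(-5, G(4*5)) = -11*(-7 + 9*(2*(4*5)²/3)*(-5)) = -11*(-7 + 9*((⅔)*20²)*(-5)) = -11*(-7 + 9*((⅔)*400)*(-5)) = -11*(-7 + 9*(800/3)*(-5)) = -11*(-7 - 12000) = -11*(-12007) = 132077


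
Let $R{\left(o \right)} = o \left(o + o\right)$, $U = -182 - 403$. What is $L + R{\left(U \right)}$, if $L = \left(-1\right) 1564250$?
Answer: $-879800$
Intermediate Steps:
$U = -585$ ($U = -182 - 403 = -585$)
$R{\left(o \right)} = 2 o^{2}$ ($R{\left(o \right)} = o 2 o = 2 o^{2}$)
$L = -1564250$
$L + R{\left(U \right)} = -1564250 + 2 \left(-585\right)^{2} = -1564250 + 2 \cdot 342225 = -1564250 + 684450 = -879800$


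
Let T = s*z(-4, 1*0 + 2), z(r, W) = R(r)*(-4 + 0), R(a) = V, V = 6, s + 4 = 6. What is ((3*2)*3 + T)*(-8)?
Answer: 240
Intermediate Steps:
s = 2 (s = -4 + 6 = 2)
R(a) = 6
z(r, W) = -24 (z(r, W) = 6*(-4 + 0) = 6*(-4) = -24)
T = -48 (T = 2*(-24) = -48)
((3*2)*3 + T)*(-8) = ((3*2)*3 - 48)*(-8) = (6*3 - 48)*(-8) = (18 - 48)*(-8) = -30*(-8) = 240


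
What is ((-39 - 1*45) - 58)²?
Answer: 20164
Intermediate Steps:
((-39 - 1*45) - 58)² = ((-39 - 45) - 58)² = (-84 - 58)² = (-142)² = 20164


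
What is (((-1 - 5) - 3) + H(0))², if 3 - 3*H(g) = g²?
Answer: 64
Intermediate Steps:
H(g) = 1 - g²/3
(((-1 - 5) - 3) + H(0))² = (((-1 - 5) - 3) + (1 - ⅓*0²))² = ((-6 - 3) + (1 - ⅓*0))² = (-9 + (1 + 0))² = (-9 + 1)² = (-8)² = 64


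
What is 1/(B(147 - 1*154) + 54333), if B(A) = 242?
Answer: 1/54575 ≈ 1.8323e-5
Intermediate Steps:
1/(B(147 - 1*154) + 54333) = 1/(242 + 54333) = 1/54575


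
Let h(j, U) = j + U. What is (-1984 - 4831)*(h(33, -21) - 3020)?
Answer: 20499520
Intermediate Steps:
h(j, U) = U + j
(-1984 - 4831)*(h(33, -21) - 3020) = (-1984 - 4831)*((-21 + 33) - 3020) = -6815*(12 - 3020) = -6815*(-3008) = 20499520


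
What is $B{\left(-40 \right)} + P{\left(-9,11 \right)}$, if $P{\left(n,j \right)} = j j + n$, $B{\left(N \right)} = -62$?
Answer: $50$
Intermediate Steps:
$P{\left(n,j \right)} = n + j^{2}$ ($P{\left(n,j \right)} = j^{2} + n = n + j^{2}$)
$B{\left(-40 \right)} + P{\left(-9,11 \right)} = -62 - \left(9 - 11^{2}\right) = -62 + \left(-9 + 121\right) = -62 + 112 = 50$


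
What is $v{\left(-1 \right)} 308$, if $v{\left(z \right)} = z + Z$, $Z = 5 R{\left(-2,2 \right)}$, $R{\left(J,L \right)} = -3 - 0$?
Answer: $-4928$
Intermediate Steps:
$R{\left(J,L \right)} = -3$ ($R{\left(J,L \right)} = -3 + 0 = -3$)
$Z = -15$ ($Z = 5 \left(-3\right) = -15$)
$v{\left(z \right)} = -15 + z$ ($v{\left(z \right)} = z - 15 = -15 + z$)
$v{\left(-1 \right)} 308 = \left(-15 - 1\right) 308 = \left(-16\right) 308 = -4928$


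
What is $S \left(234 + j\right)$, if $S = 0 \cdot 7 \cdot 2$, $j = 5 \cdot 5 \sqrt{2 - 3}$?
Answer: $0$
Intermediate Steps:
$j = 25 i$ ($j = 25 \sqrt{-1} = 25 i \approx 25.0 i$)
$S = 0$ ($S = 0 \cdot 2 = 0$)
$S \left(234 + j\right) = 0 \left(234 + 25 i\right) = 0$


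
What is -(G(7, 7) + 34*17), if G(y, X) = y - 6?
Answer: -579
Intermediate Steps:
G(y, X) = -6 + y
-(G(7, 7) + 34*17) = -((-6 + 7) + 34*17) = -(1 + 578) = -1*579 = -579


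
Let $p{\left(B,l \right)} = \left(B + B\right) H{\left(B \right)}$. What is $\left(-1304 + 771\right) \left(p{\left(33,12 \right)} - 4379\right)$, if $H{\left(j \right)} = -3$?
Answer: $2439541$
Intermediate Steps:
$p{\left(B,l \right)} = - 6 B$ ($p{\left(B,l \right)} = \left(B + B\right) \left(-3\right) = 2 B \left(-3\right) = - 6 B$)
$\left(-1304 + 771\right) \left(p{\left(33,12 \right)} - 4379\right) = \left(-1304 + 771\right) \left(\left(-6\right) 33 - 4379\right) = - 533 \left(-198 - 4379\right) = \left(-533\right) \left(-4577\right) = 2439541$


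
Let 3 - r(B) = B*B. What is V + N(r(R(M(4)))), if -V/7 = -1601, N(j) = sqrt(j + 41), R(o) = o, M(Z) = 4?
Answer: 11207 + 2*sqrt(7) ≈ 11212.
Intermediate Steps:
r(B) = 3 - B**2 (r(B) = 3 - B*B = 3 - B**2)
N(j) = sqrt(41 + j)
V = 11207 (V = -7*(-1601) = 11207)
V + N(r(R(M(4)))) = 11207 + sqrt(41 + (3 - 1*4**2)) = 11207 + sqrt(41 + (3 - 1*16)) = 11207 + sqrt(41 + (3 - 16)) = 11207 + sqrt(41 - 13) = 11207 + sqrt(28) = 11207 + 2*sqrt(7)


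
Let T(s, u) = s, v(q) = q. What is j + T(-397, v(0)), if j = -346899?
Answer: -347296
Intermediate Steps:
j + T(-397, v(0)) = -346899 - 397 = -347296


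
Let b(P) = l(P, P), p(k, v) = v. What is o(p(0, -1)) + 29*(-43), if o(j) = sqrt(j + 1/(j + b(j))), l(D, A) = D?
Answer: -1247 + I*sqrt(6)/2 ≈ -1247.0 + 1.2247*I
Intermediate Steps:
b(P) = P
o(j) = sqrt(j + 1/(2*j)) (o(j) = sqrt(j + 1/(j + j)) = sqrt(j + 1/(2*j)))
o(p(0, -1)) + 29*(-43) = sqrt(2/(-1) + 4*(-1))/2 + 29*(-43) = sqrt(2*(-1) - 4)/2 - 1247 = sqrt(-2 - 4)/2 - 1247 = sqrt(-6)/2 - 1247 = (I*sqrt(6))/2 - 1247 = I*sqrt(6)/2 - 1247 = -1247 + I*sqrt(6)/2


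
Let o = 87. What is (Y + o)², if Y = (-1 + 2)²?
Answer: 7744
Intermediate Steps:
Y = 1 (Y = 1² = 1)
(Y + o)² = (1 + 87)² = 88² = 7744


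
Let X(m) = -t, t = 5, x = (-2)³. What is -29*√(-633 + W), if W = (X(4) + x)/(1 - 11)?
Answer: -29*I*√63170/10 ≈ -728.88*I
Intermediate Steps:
x = -8
X(m) = -5 (X(m) = -1*5 = -5)
W = 13/10 (W = (-5 - 8)/(1 - 11) = -13/(-10) = -⅒*(-13) = 13/10 ≈ 1.3000)
-29*√(-633 + W) = -29*√(-633 + 13/10) = -29*I*√63170/10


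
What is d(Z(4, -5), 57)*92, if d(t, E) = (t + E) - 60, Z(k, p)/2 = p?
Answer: -1196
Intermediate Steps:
Z(k, p) = 2*p
d(t, E) = -60 + E + t (d(t, E) = (E + t) - 60 = -60 + E + t)
d(Z(4, -5), 57)*92 = (-60 + 57 + 2*(-5))*92 = (-60 + 57 - 10)*92 = -13*92 = -1196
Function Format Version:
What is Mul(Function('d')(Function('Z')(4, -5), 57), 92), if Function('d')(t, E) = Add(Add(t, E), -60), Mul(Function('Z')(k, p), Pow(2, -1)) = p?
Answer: -1196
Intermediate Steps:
Function('Z')(k, p) = Mul(2, p)
Function('d')(t, E) = Add(-60, E, t) (Function('d')(t, E) = Add(Add(E, t), -60) = Add(-60, E, t))
Mul(Function('d')(Function('Z')(4, -5), 57), 92) = Mul(Add(-60, 57, Mul(2, -5)), 92) = Mul(Add(-60, 57, -10), 92) = Mul(-13, 92) = -1196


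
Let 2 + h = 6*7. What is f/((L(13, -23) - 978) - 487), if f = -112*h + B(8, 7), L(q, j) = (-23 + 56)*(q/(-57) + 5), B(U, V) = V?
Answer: 4047/1183 ≈ 3.4210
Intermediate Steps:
L(q, j) = 165 - 11*q/19 (L(q, j) = 33*(q*(-1/57) + 5) = 33*(-q/57 + 5) = 33*(5 - q/57) = 165 - 11*q/19)
h = 40 (h = -2 + 6*7 = -2 + 42 = 40)
f = -4473 (f = -112*40 + 7 = -4480 + 7 = -4473)
f/((L(13, -23) - 978) - 487) = -4473/(((165 - 11/19*13) - 978) - 487) = -4473/(((165 - 143/19) - 978) - 487) = -4473/((2992/19 - 978) - 487) = -4473/(-15590/19 - 487) = -4473/(-24843/19) = -4473*(-19/24843) = 4047/1183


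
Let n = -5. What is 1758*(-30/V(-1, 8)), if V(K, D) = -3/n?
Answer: -87900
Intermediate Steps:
V(K, D) = ⅗ (V(K, D) = -3/(-5) = -3*(-⅕) = ⅗)
1758*(-30/V(-1, 8)) = 1758*(-30/⅗) = 1758*(-30*5/3) = 1758*(-50) = -87900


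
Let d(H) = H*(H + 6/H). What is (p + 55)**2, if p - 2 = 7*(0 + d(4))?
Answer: 44521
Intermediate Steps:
p = 156 (p = 2 + 7*(0 + (6 + 4**2)) = 2 + 7*(0 + (6 + 16)) = 2 + 7*(0 + 22) = 2 + 7*22 = 2 + 154 = 156)
(p + 55)**2 = (156 + 55)**2 = 211**2 = 44521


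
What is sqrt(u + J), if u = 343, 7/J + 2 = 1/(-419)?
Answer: 2*sqrt(59746029)/839 ≈ 18.426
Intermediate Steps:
J = -2933/839 (J = 7/(-2 + 1/(-419)) = 7/(-2 - 1/419) = 7/(-839/419) = 7*(-419/839) = -2933/839 ≈ -3.4958)
sqrt(u + J) = sqrt(343 - 2933/839) = sqrt(284844/839) = 2*sqrt(59746029)/839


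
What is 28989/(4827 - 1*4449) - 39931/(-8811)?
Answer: 10019111/123354 ≈ 81.222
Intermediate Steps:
28989/(4827 - 1*4449) - 39931/(-8811) = 28989/(4827 - 4449) - 39931*(-1/8811) = 28989/378 + 39931/8811 = 28989*(1/378) + 39931/8811 = 3221/42 + 39931/8811 = 10019111/123354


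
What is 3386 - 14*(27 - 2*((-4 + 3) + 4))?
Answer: 3092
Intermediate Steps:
3386 - 14*(27 - 2*((-4 + 3) + 4)) = 3386 - 14*(27 - 2*(-1 + 4)) = 3386 - 14*(27 - 2*3) = 3386 - 14*(27 - 6) = 3386 - 14*21 = 3386 - 1*294 = 3386 - 294 = 3092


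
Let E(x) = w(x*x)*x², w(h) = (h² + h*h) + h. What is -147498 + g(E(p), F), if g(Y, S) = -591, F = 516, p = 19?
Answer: -148089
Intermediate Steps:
w(h) = h + 2*h² (w(h) = (h² + h²) + h = 2*h² + h = h + 2*h²)
E(x) = x⁴*(1 + 2*x²) (E(x) = ((x*x)*(1 + 2*(x*x)))*x² = (x²*(1 + 2*x²))*x² = x⁴*(1 + 2*x²))
-147498 + g(E(p), F) = -147498 - 591 = -148089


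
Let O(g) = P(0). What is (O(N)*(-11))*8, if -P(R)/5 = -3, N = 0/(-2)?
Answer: -1320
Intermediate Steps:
N = 0 (N = 0*(-½) = 0)
P(R) = 15 (P(R) = -5*(-3) = 15)
O(g) = 15
(O(N)*(-11))*8 = (15*(-11))*8 = -165*8 = -1320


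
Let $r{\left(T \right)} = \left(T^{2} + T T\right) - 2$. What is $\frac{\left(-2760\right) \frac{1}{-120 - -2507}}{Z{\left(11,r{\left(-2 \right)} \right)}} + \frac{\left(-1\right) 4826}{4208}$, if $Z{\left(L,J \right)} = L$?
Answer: $- \frac{69165181}{55244728} \approx -1.252$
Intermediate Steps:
$r{\left(T \right)} = -2 + 2 T^{2}$ ($r{\left(T \right)} = \left(T^{2} + T^{2}\right) - 2 = 2 T^{2} - 2 = -2 + 2 T^{2}$)
$\frac{\left(-2760\right) \frac{1}{-120 - -2507}}{Z{\left(11,r{\left(-2 \right)} \right)}} + \frac{\left(-1\right) 4826}{4208} = \frac{\left(-2760\right) \frac{1}{-120 - -2507}}{11} + \frac{\left(-1\right) 4826}{4208} = - \frac{2760}{-120 + 2507} \cdot \frac{1}{11} - \frac{2413}{2104} = - \frac{2760}{2387} \cdot \frac{1}{11} - \frac{2413}{2104} = \left(-2760\right) \frac{1}{2387} \cdot \frac{1}{11} - \frac{2413}{2104} = \left(- \frac{2760}{2387}\right) \frac{1}{11} - \frac{2413}{2104} = - \frac{2760}{26257} - \frac{2413}{2104} = - \frac{69165181}{55244728}$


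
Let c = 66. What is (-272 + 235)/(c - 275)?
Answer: 37/209 ≈ 0.17703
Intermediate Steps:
(-272 + 235)/(c - 275) = (-272 + 235)/(66 - 275) = -37/(-209) = -37*(-1/209) = 37/209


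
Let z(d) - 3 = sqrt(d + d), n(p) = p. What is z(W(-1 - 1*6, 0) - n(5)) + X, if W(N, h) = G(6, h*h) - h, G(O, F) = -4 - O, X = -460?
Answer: -457 + I*sqrt(30) ≈ -457.0 + 5.4772*I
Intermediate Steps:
W(N, h) = -10 - h (W(N, h) = (-4 - 1*6) - h = (-4 - 6) - h = -10 - h)
z(d) = 3 + sqrt(2)*sqrt(d) (z(d) = 3 + sqrt(d + d) = 3 + sqrt(2*d) = 3 + sqrt(2)*sqrt(d))
z(W(-1 - 1*6, 0) - n(5)) + X = (3 + sqrt(2)*sqrt((-10 - 1*0) - 1*5)) - 460 = (3 + sqrt(2)*sqrt((-10 + 0) - 5)) - 460 = (3 + sqrt(2)*sqrt(-10 - 5)) - 460 = (3 + sqrt(2)*sqrt(-15)) - 460 = (3 + sqrt(2)*(I*sqrt(15))) - 460 = (3 + I*sqrt(30)) - 460 = -457 + I*sqrt(30)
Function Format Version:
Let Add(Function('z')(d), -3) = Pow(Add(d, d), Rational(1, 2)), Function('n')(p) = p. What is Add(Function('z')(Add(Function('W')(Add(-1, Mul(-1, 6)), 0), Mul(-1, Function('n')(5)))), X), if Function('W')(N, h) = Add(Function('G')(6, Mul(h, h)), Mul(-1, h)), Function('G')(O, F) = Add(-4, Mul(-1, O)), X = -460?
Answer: Add(-457, Mul(I, Pow(30, Rational(1, 2)))) ≈ Add(-457.00, Mul(5.4772, I))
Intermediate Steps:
Function('W')(N, h) = Add(-10, Mul(-1, h)) (Function('W')(N, h) = Add(Add(-4, Mul(-1, 6)), Mul(-1, h)) = Add(Add(-4, -6), Mul(-1, h)) = Add(-10, Mul(-1, h)))
Function('z')(d) = Add(3, Mul(Pow(2, Rational(1, 2)), Pow(d, Rational(1, 2)))) (Function('z')(d) = Add(3, Pow(Add(d, d), Rational(1, 2))) = Add(3, Pow(Mul(2, d), Rational(1, 2))) = Add(3, Mul(Pow(2, Rational(1, 2)), Pow(d, Rational(1, 2)))))
Add(Function('z')(Add(Function('W')(Add(-1, Mul(-1, 6)), 0), Mul(-1, Function('n')(5)))), X) = Add(Add(3, Mul(Pow(2, Rational(1, 2)), Pow(Add(Add(-10, Mul(-1, 0)), Mul(-1, 5)), Rational(1, 2)))), -460) = Add(Add(3, Mul(Pow(2, Rational(1, 2)), Pow(Add(Add(-10, 0), -5), Rational(1, 2)))), -460) = Add(Add(3, Mul(Pow(2, Rational(1, 2)), Pow(Add(-10, -5), Rational(1, 2)))), -460) = Add(Add(3, Mul(Pow(2, Rational(1, 2)), Pow(-15, Rational(1, 2)))), -460) = Add(Add(3, Mul(Pow(2, Rational(1, 2)), Mul(I, Pow(15, Rational(1, 2))))), -460) = Add(Add(3, Mul(I, Pow(30, Rational(1, 2)))), -460) = Add(-457, Mul(I, Pow(30, Rational(1, 2))))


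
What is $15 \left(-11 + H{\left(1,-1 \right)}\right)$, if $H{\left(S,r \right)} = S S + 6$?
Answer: $-60$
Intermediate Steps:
$H{\left(S,r \right)} = 6 + S^{2}$ ($H{\left(S,r \right)} = S^{2} + 6 = 6 + S^{2}$)
$15 \left(-11 + H{\left(1,-1 \right)}\right) = 15 \left(-11 + \left(6 + 1^{2}\right)\right) = 15 \left(-11 + \left(6 + 1\right)\right) = 15 \left(-11 + 7\right) = 15 \left(-4\right) = -60$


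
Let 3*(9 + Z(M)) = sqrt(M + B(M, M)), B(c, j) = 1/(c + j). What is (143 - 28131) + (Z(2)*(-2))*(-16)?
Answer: -28260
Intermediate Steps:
Z(M) = -9 + sqrt(M + 1/(2*M))/3 (Z(M) = -9 + sqrt(M + 1/(M + M))/3 = -9 + sqrt(M + 1/(2*M))/3)
(143 - 28131) + (Z(2)*(-2))*(-16) = (143 - 28131) + ((-9 + sqrt(2/2 + 4*2)/6)*(-2))*(-16) = -27988 + ((-9 + sqrt(2*(1/2) + 8)/6)*(-2))*(-16) = -27988 + ((-9 + sqrt(1 + 8)/6)*(-2))*(-16) = -27988 + ((-9 + sqrt(9)/6)*(-2))*(-16) = -27988 + ((-9 + (1/6)*3)*(-2))*(-16) = -27988 + ((-9 + 1/2)*(-2))*(-16) = -27988 - 17/2*(-2)*(-16) = -27988 + 17*(-16) = -27988 - 272 = -28260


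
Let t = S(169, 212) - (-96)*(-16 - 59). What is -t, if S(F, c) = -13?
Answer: 7213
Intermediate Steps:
t = -7213 (t = -13 - (-96)*(-16 - 59) = -13 - (-96)*(-75) = -13 - 1*7200 = -13 - 7200 = -7213)
-t = -1*(-7213) = 7213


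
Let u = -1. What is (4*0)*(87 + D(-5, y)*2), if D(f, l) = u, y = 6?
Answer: 0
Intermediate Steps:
D(f, l) = -1
(4*0)*(87 + D(-5, y)*2) = (4*0)*(87 - 1*2) = 0*(87 - 2) = 0*85 = 0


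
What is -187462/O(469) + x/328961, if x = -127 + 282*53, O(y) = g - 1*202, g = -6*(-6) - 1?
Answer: 61670161755/54936487 ≈ 1122.6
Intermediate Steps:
g = 35 (g = 36 - 1 = 35)
O(y) = -167 (O(y) = 35 - 1*202 = 35 - 202 = -167)
x = 14819 (x = -127 + 14946 = 14819)
-187462/O(469) + x/328961 = -187462/(-167) + 14819/328961 = -187462*(-1/167) + 14819*(1/328961) = 187462/167 + 14819/328961 = 61670161755/54936487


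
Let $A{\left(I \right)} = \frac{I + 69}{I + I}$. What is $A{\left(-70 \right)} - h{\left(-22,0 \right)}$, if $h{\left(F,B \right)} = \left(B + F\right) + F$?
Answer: $\frac{6161}{140} \approx 44.007$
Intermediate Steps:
$A{\left(I \right)} = \frac{69 + I}{2 I}$
$h{\left(F,B \right)} = B + 2 F$
$A{\left(-70 \right)} - h{\left(-22,0 \right)} = \frac{69 - 70}{2 \left(-70\right)} - \left(0 + 2 \left(-22\right)\right) = \frac{1}{2} \left(- \frac{1}{70}\right) \left(-1\right) - \left(0 - 44\right) = \frac{1}{140} - -44 = \frac{1}{140} + 44 = \frac{6161}{140}$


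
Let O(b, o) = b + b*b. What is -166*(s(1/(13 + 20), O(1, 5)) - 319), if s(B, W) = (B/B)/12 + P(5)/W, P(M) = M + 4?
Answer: 313159/6 ≈ 52193.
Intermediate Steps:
P(M) = 4 + M
O(b, o) = b + b**2
s(B, W) = 1/12 + 9/W (s(B, W) = (B/B)/12 + (4 + 5)/W = 1*(1/12) + 9/W = 1/12 + 9/W)
-166*(s(1/(13 + 20), O(1, 5)) - 319) = -166*((108 + 1*(1 + 1))/(12*((1*(1 + 1)))) - 319) = -166*((108 + 1*2)/(12*((1*2))) - 319) = -166*((1/12)*(108 + 2)/2 - 319) = -166*((1/12)*(1/2)*110 - 319) = -166*(55/12 - 319) = -166*(-3773/12) = 313159/6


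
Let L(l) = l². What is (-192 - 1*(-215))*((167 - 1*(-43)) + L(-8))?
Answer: 6302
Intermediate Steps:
(-192 - 1*(-215))*((167 - 1*(-43)) + L(-8)) = (-192 - 1*(-215))*((167 - 1*(-43)) + (-8)²) = (-192 + 215)*((167 + 43) + 64) = 23*(210 + 64) = 23*274 = 6302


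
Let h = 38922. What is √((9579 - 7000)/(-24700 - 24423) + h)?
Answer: √93921349950721/49123 ≈ 197.29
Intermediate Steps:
√((9579 - 7000)/(-24700 - 24423) + h) = √((9579 - 7000)/(-24700 - 24423) + 38922) = √(2579/(-49123) + 38922) = √(2579*(-1/49123) + 38922) = √(-2579/49123 + 38922) = √(1911962827/49123) = √93921349950721/49123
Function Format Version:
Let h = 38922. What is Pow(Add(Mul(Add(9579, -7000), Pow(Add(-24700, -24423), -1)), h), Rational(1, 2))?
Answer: Mul(Rational(1, 49123), Pow(93921349950721, Rational(1, 2))) ≈ 197.29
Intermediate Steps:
Pow(Add(Mul(Add(9579, -7000), Pow(Add(-24700, -24423), -1)), h), Rational(1, 2)) = Pow(Add(Mul(Add(9579, -7000), Pow(Add(-24700, -24423), -1)), 38922), Rational(1, 2)) = Pow(Add(Mul(2579, Pow(-49123, -1)), 38922), Rational(1, 2)) = Pow(Add(Mul(2579, Rational(-1, 49123)), 38922), Rational(1, 2)) = Pow(Add(Rational(-2579, 49123), 38922), Rational(1, 2)) = Pow(Rational(1911962827, 49123), Rational(1, 2)) = Mul(Rational(1, 49123), Pow(93921349950721, Rational(1, 2)))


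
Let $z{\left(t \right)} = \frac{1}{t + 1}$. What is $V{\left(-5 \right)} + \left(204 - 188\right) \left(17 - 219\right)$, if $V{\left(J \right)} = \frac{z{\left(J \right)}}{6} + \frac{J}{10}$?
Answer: $- \frac{77581}{24} \approx -3232.5$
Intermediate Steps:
$z{\left(t \right)} = \frac{1}{1 + t}$
$V{\left(J \right)} = \frac{1}{6 \left(1 + J\right)} + \frac{J}{10}$ ($V{\left(J \right)} = \frac{1}{\left(1 + J\right) 6} + \frac{J}{10} = \frac{1}{1 + J} \frac{1}{6} + J \frac{1}{10} = \frac{1}{6 \left(1 + J\right)} + \frac{J}{10}$)
$V{\left(-5 \right)} + \left(204 - 188\right) \left(17 - 219\right) = \frac{5 + 3 \left(-5\right) \left(1 - 5\right)}{30 \left(1 - 5\right)} + \left(204 - 188\right) \left(17 - 219\right) = \frac{5 + 3 \left(-5\right) \left(-4\right)}{30 \left(-4\right)} + 16 \left(-202\right) = \frac{1}{30} \left(- \frac{1}{4}\right) \left(5 + 60\right) - 3232 = \frac{1}{30} \left(- \frac{1}{4}\right) 65 - 3232 = - \frac{13}{24} - 3232 = - \frac{77581}{24}$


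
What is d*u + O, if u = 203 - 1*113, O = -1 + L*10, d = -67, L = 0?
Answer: -6031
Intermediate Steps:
O = -1 (O = -1 + 0*10 = -1 + 0 = -1)
u = 90 (u = 203 - 113 = 90)
d*u + O = -67*90 - 1 = -6030 - 1 = -6031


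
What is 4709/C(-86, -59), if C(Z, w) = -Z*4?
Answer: 4709/344 ≈ 13.689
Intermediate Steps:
C(Z, w) = -4*Z
4709/C(-86, -59) = 4709/((-4*(-86))) = 4709/344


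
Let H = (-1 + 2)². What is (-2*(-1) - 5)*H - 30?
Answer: -33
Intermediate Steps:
H = 1 (H = 1² = 1)
(-2*(-1) - 5)*H - 30 = (-2*(-1) - 5)*1 - 30 = (2 - 5)*1 - 30 = -3*1 - 30 = -3 - 30 = -33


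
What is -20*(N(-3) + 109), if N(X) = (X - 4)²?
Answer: -3160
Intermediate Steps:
N(X) = (-4 + X)²
-20*(N(-3) + 109) = -20*((-4 - 3)² + 109) = -20*((-7)² + 109) = -20*(49 + 109) = -20*158 = -3160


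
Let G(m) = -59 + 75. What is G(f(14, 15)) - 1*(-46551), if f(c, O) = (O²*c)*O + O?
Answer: 46567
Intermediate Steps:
f(c, O) = O + c*O³ (f(c, O) = (c*O²)*O + O = c*O³ + O = O + c*O³)
G(m) = 16
G(f(14, 15)) - 1*(-46551) = 16 - 1*(-46551) = 16 + 46551 = 46567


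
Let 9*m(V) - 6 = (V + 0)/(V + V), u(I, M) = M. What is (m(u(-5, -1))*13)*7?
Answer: 1183/18 ≈ 65.722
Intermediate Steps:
m(V) = 13/18 (m(V) = ⅔ + ((V + 0)/(V + V))/9 = ⅔ + (V/((2*V)))/9 = ⅔ + (V*(1/(2*V)))/9 = ⅔ + (⅑)*(½) = ⅔ + 1/18 = 13/18)
(m(u(-5, -1))*13)*7 = ((13/18)*13)*7 = (169/18)*7 = 1183/18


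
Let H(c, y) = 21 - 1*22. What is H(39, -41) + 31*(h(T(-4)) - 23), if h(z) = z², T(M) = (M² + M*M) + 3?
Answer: 37261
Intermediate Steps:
H(c, y) = -1 (H(c, y) = 21 - 22 = -1)
T(M) = 3 + 2*M² (T(M) = (M² + M²) + 3 = 2*M² + 3 = 3 + 2*M²)
H(39, -41) + 31*(h(T(-4)) - 23) = -1 + 31*((3 + 2*(-4)²)² - 23) = -1 + 31*((3 + 2*16)² - 23) = -1 + 31*((3 + 32)² - 23) = -1 + 31*(35² - 23) = -1 + 31*(1225 - 23) = -1 + 31*1202 = -1 + 37262 = 37261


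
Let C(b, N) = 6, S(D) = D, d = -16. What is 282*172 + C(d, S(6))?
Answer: 48510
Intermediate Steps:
282*172 + C(d, S(6)) = 282*172 + 6 = 48504 + 6 = 48510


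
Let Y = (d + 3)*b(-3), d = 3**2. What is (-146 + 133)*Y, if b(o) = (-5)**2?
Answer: -3900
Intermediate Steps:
d = 9
b(o) = 25
Y = 300 (Y = (9 + 3)*25 = 12*25 = 300)
(-146 + 133)*Y = (-146 + 133)*300 = -13*300 = -3900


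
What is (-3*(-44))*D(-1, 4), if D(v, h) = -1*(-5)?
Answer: 660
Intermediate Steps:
D(v, h) = 5
(-3*(-44))*D(-1, 4) = -3*(-44)*5 = 132*5 = 660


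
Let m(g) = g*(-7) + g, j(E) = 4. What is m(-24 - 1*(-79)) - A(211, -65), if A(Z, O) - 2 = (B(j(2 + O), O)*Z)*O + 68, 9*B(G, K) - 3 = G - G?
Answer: 12515/3 ≈ 4171.7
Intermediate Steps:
m(g) = -6*g (m(g) = -7*g + g = -6*g)
B(G, K) = ⅓ (B(G, K) = ⅓ + (G - G)/9 = ⅓ + (⅑)*0 = ⅓ + 0 = ⅓)
A(Z, O) = 70 + O*Z/3 (A(Z, O) = 2 + ((Z/3)*O + 68) = 2 + (O*Z/3 + 68) = 2 + (68 + O*Z/3) = 70 + O*Z/3)
m(-24 - 1*(-79)) - A(211, -65) = -6*(-24 - 1*(-79)) - (70 + (⅓)*(-65)*211) = -6*(-24 + 79) - (70 - 13715/3) = -6*55 - 1*(-13505/3) = -330 + 13505/3 = 12515/3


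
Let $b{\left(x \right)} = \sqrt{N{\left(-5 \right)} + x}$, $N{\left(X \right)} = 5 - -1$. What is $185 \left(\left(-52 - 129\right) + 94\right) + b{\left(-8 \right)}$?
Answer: $-16095 + i \sqrt{2} \approx -16095.0 + 1.4142 i$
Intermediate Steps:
$N{\left(X \right)} = 6$ ($N{\left(X \right)} = 5 + 1 = 6$)
$b{\left(x \right)} = \sqrt{6 + x}$
$185 \left(\left(-52 - 129\right) + 94\right) + b{\left(-8 \right)} = 185 \left(\left(-52 - 129\right) + 94\right) + \sqrt{6 - 8} = 185 \left(-181 + 94\right) + \sqrt{-2} = 185 \left(-87\right) + i \sqrt{2} = -16095 + i \sqrt{2}$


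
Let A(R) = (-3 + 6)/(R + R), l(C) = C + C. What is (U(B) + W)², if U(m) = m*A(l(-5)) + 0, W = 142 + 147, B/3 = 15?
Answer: 1274641/16 ≈ 79665.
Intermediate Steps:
B = 45 (B = 3*15 = 45)
W = 289
l(C) = 2*C
A(R) = 3/(2*R) (A(R) = 3/((2*R)) = 3*(1/(2*R)) = 3/(2*R))
U(m) = -3*m/20 (U(m) = m*(3/(2*((2*(-5))))) + 0 = m*((3/2)/(-10)) + 0 = m*((3/2)*(-⅒)) + 0 = m*(-3/20) + 0 = -3*m/20 + 0 = -3*m/20)
(U(B) + W)² = (-3/20*45 + 289)² = (-27/4 + 289)² = (1129/4)² = 1274641/16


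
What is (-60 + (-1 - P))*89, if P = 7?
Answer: -6052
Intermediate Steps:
(-60 + (-1 - P))*89 = (-60 + (-1 - 1*7))*89 = (-60 + (-1 - 7))*89 = (-60 - 8)*89 = -68*89 = -6052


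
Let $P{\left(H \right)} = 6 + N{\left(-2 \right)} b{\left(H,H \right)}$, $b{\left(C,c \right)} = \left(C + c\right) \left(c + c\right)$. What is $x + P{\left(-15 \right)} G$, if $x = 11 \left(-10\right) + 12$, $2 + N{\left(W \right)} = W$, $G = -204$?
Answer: $733078$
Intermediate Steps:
$N{\left(W \right)} = -2 + W$
$b{\left(C,c \right)} = 2 c \left(C + c\right)$ ($b{\left(C,c \right)} = \left(C + c\right) 2 c = 2 c \left(C + c\right)$)
$P{\left(H \right)} = 6 - 16 H^{2}$ ($P{\left(H \right)} = 6 + \left(-2 - 2\right) 2 H \left(H + H\right) = 6 - 4 \cdot 2 H 2 H = 6 - 4 \cdot 4 H^{2} = 6 - 16 H^{2}$)
$x = -98$ ($x = -110 + 12 = -98$)
$x + P{\left(-15 \right)} G = -98 + \left(6 - 16 \left(-15\right)^{2}\right) \left(-204\right) = -98 + \left(6 - 3600\right) \left(-204\right) = -98 - -733176 = -98 + 733176 = 733078$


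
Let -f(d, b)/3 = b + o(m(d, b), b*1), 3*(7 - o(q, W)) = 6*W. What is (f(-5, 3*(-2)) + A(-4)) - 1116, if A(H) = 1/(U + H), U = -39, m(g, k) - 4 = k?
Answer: -49666/43 ≈ -1155.0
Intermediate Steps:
m(g, k) = 4 + k
o(q, W) = 7 - 2*W
f(d, b) = -21 + 3*b (f(d, b) = -3*(b + (7 - 2*b)) = -3*(7 - b) = -21 + 3*b)
A(H) = 1/(-39 + H)
(f(-5, 3*(-2)) + A(-4)) - 1116 = ((-21 + 3*(3*(-2))) + 1/(-39 - 4)) - 1116 = ((-21 + 3*(-6)) + 1/(-43)) - 1116 = ((-21 - 18) - 1/43) - 1116 = (-39 - 1/43) - 1116 = -1678/43 - 1116 = -49666/43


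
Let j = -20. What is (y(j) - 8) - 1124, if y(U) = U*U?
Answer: -732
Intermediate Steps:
y(U) = U**2
(y(j) - 8) - 1124 = ((-20)**2 - 8) - 1124 = (400 - 8) - 1124 = 392 - 1124 = -732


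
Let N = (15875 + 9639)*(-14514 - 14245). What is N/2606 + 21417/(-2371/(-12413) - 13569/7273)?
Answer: -57986909619360881/196997591342 ≈ -2.9435e+5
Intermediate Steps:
N = -733757126 (N = 25514*(-28759) = -733757126)
N/2606 + 21417/(-2371/(-12413) - 13569/7273) = -733757126/2606 + 21417/(-2371/(-12413) - 13569/7273) = -733757126*1/2606 + 21417/(-2371*(-1/12413) - 13569*1/7273) = -366878563/1303 + 21417/(2371/12413 - 13569/7273) = -366878563/1303 + 21417/(-151187714/90279749) = -366878563/1303 + 21417*(-90279749/151187714) = -366878563/1303 - 1933521384333/151187714 = -57986909619360881/196997591342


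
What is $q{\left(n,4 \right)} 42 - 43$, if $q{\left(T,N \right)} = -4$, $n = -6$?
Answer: $-211$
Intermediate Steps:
$q{\left(n,4 \right)} 42 - 43 = \left(-4\right) 42 - 43 = -168 - 43 = -211$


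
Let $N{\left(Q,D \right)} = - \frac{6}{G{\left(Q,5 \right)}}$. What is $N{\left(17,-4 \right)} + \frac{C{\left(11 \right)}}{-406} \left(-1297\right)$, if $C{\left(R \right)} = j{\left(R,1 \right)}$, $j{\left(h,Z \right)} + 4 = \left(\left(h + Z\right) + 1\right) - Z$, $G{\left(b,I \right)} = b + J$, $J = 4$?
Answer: $\frac{5130}{203} \approx 25.271$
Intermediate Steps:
$G{\left(b,I \right)} = 4 + b$ ($G{\left(b,I \right)} = b + 4 = 4 + b$)
$j{\left(h,Z \right)} = -3 + h$ ($j{\left(h,Z \right)} = -4 - \left(-1 - h\right) = -4 + \left(1 + h\right) = -3 + h$)
$C{\left(R \right)} = -3 + R$
$N{\left(Q,D \right)} = - \frac{6}{4 + Q}$
$N{\left(17,-4 \right)} + \frac{C{\left(11 \right)}}{-406} \left(-1297\right) = - \frac{6}{4 + 17} + \frac{-3 + 11}{-406} \left(-1297\right) = - \frac{6}{21} + 8 \left(- \frac{1}{406}\right) \left(-1297\right) = \left(-6\right) \frac{1}{21} - - \frac{5188}{203} = - \frac{2}{7} + \frac{5188}{203} = \frac{5130}{203}$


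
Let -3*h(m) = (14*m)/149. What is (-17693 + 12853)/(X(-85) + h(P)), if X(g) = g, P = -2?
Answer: 2163480/37967 ≈ 56.983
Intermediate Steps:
h(m) = -14*m/447 (h(m) = -14*m/(3*149) = -14*m/447)
(-17693 + 12853)/(X(-85) + h(P)) = (-17693 + 12853)/(-85 - 14/447*(-2)) = -4840/(-85 + 28/447) = -4840/(-37967/447) = -4840*(-447/37967) = 2163480/37967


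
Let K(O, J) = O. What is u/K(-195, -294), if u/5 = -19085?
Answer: 19085/39 ≈ 489.36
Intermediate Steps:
u = -95425 (u = 5*(-19085) = -95425)
u/K(-195, -294) = -95425/(-195) = -95425*(-1/195) = 19085/39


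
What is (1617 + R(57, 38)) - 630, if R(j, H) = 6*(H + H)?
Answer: 1443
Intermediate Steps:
R(j, H) = 12*H (R(j, H) = 6*(2*H) = 12*H)
(1617 + R(57, 38)) - 630 = (1617 + 12*38) - 630 = (1617 + 456) - 630 = 2073 - 630 = 1443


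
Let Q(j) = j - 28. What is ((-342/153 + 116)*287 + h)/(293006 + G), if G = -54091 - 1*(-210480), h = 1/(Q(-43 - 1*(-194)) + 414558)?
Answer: 2707905959/37271113599 ≈ 0.072654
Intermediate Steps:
Q(j) = -28 + j
h = 1/414681 (h = 1/((-28 + (-43 - 1*(-194))) + 414558) = 1/((-28 + (-43 + 194)) + 414558) = 1/((-28 + 151) + 414558) = 1/(123 + 414558) = 1/414681 ≈ 2.4115e-6)
G = 156389 (G = -54091 + 210480 = 156389)
((-342/153 + 116)*287 + h)/(293006 + G) = ((-342/153 + 116)*287 + 1/414681)/(293006 + 156389) = ((-342*1/153 + 116)*287 + 1/414681)/449395 = ((-38/17 + 116)*287 + 1/414681)*(1/449395) = ((1934/17)*287 + 1/414681)*(1/449395) = (555058/17 + 1/414681)*(1/449395) = (13539529795/414681)*(1/449395) = 2707905959/37271113599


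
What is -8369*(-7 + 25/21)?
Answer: 1021018/21 ≈ 48620.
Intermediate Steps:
-8369*(-7 + 25/21) = -8369*(-122/21) = 1021018/21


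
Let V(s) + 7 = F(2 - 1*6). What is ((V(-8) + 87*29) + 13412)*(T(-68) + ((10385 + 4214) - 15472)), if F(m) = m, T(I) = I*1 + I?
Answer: -16067316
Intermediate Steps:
T(I) = 2*I (T(I) = I + I = 2*I)
V(s) = -11 (V(s) = -7 + (2 - 1*6) = -7 + (2 - 6) = -7 - 4 = -11)
((V(-8) + 87*29) + 13412)*(T(-68) + ((10385 + 4214) - 15472)) = ((-11 + 87*29) + 13412)*(2*(-68) + ((10385 + 4214) - 15472)) = ((-11 + 2523) + 13412)*(-136 + (14599 - 15472)) = (2512 + 13412)*(-136 - 873) = 15924*(-1009) = -16067316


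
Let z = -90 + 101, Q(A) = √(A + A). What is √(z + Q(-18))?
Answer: √(11 + 6*I) ≈ 3.43 + 0.87463*I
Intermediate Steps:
Q(A) = √2*√A (Q(A) = √(2*A) = √2*√A)
z = 11
√(z + Q(-18)) = √(11 + √2*√(-18)) = √(11 + √2*(3*I*√2)) = √(11 + 6*I)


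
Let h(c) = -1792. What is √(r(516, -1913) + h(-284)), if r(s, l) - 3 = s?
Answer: I*√1273 ≈ 35.679*I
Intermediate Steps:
r(s, l) = 3 + s
√(r(516, -1913) + h(-284)) = √((3 + 516) - 1792) = √(519 - 1792) = √(-1273) = I*√1273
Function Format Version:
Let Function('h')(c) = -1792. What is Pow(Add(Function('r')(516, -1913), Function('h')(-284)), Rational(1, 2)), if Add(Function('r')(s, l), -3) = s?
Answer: Mul(I, Pow(1273, Rational(1, 2))) ≈ Mul(35.679, I)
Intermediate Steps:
Function('r')(s, l) = Add(3, s)
Pow(Add(Function('r')(516, -1913), Function('h')(-284)), Rational(1, 2)) = Pow(Add(Add(3, 516), -1792), Rational(1, 2)) = Pow(Add(519, -1792), Rational(1, 2)) = Pow(-1273, Rational(1, 2)) = Mul(I, Pow(1273, Rational(1, 2)))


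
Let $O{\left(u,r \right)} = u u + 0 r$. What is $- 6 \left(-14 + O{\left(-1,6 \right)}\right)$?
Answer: $78$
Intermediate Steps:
$O{\left(u,r \right)} = u^{2}$ ($O{\left(u,r \right)} = u^{2} + 0 = u^{2}$)
$- 6 \left(-14 + O{\left(-1,6 \right)}\right) = - 6 \left(-14 + \left(-1\right)^{2}\right) = - 6 \left(-14 + 1\right) = \left(-6\right) \left(-13\right) = 78$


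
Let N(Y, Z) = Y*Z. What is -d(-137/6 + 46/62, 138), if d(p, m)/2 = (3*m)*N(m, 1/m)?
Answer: -828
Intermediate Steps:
d(p, m) = 6*m (d(p, m) = 2*((3*m)*(m/m)) = 2*((3*m)*1) = 2*(3*m) = 6*m)
-d(-137/6 + 46/62, 138) = -6*138 = -1*828 = -828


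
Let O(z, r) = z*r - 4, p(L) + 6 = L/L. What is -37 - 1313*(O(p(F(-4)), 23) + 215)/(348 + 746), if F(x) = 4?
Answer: -83263/547 ≈ -152.22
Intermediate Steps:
p(L) = -5 (p(L) = -6 + L/L = -6 + 1 = -5)
O(z, r) = -4 + r*z (O(z, r) = r*z - 4 = -4 + r*z)
-37 - 1313*(O(p(F(-4)), 23) + 215)/(348 + 746) = -37 - 1313*((-4 + 23*(-5)) + 215)/(348 + 746) = -37 - 1313*((-4 - 115) + 215)/1094 = -37 - 1313*(-119 + 215)/1094 = -37 - 126048/1094 = -37 - 1313*48/547 = -37 - 63024/547 = -83263/547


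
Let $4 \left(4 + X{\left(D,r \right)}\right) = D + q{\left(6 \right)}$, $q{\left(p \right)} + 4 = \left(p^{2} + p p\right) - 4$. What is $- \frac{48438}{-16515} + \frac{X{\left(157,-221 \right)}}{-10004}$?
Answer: $\frac{5243657}{1790960} \approx 2.9278$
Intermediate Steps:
$q{\left(p \right)} = -8 + 2 p^{2}$ ($q{\left(p \right)} = -4 - \left(4 - p^{2} - p p\right) = -4 + \left(\left(p^{2} + p^{2}\right) - 4\right) = -4 + \left(2 p^{2} - 4\right) = -4 + \left(-4 + 2 p^{2}\right) = -8 + 2 p^{2}$)
$X{\left(D,r \right)} = 12 + \frac{D}{4}$ ($X{\left(D,r \right)} = -4 + \frac{D - \left(8 - 2 \cdot 6^{2}\right)}{4} = -4 + \frac{D + \left(-8 + 2 \cdot 36\right)}{4} = -4 + \frac{D + \left(-8 + 72\right)}{4} = -4 + \frac{D + 64}{4} = -4 + \frac{64 + D}{4} = -4 + \left(16 + \frac{D}{4}\right) = 12 + \frac{D}{4}$)
$- \frac{48438}{-16515} + \frac{X{\left(157,-221 \right)}}{-10004} = - \frac{48438}{-16515} + \frac{12 + \frac{1}{4} \cdot 157}{-10004} = \left(-48438\right) \left(- \frac{1}{16515}\right) + \left(12 + \frac{157}{4}\right) \left(- \frac{1}{10004}\right) = \frac{5382}{1835} + \frac{205}{4} \left(- \frac{1}{10004}\right) = \frac{5382}{1835} - \frac{5}{976} = \frac{5243657}{1790960}$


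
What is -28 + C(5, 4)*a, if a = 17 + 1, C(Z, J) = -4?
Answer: -100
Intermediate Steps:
a = 18
-28 + C(5, 4)*a = -28 - 4*18 = -28 - 72 = -100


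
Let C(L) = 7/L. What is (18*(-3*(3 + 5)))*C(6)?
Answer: -504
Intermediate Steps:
(18*(-3*(3 + 5)))*C(6) = (18*(-3*(3 + 5)))*(7/6) = (18*(-3*8))*(7*(⅙)) = (18*(-24))*(7/6) = -432*7/6 = -504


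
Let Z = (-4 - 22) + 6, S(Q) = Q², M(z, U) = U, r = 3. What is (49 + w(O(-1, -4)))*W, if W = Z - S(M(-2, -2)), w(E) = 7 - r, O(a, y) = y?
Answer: -1272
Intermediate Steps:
Z = -20 (Z = -26 + 6 = -20)
w(E) = 4 (w(E) = 7 - 1*3 = 7 - 3 = 4)
W = -24 (W = -20 - 1*(-2)² = -20 - 1*4 = -20 - 4 = -24)
(49 + w(O(-1, -4)))*W = (49 + 4)*(-24) = 53*(-24) = -1272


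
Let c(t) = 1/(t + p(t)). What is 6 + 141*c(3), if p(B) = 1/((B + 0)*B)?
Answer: 1437/28 ≈ 51.321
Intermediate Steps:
p(B) = B⁻² (p(B) = 1/(B*B) = B⁻²)
c(t) = 1/(t + t⁻²)
6 + 141*c(3) = 6 + 141*(3²/(1 + 3³)) = 6 + 141*(9/(1 + 27)) = 6 + 141*(9/28) = 6 + 1269/28 = 1437/28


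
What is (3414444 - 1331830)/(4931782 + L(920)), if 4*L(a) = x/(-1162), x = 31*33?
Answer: 9679989872/22922921713 ≈ 0.42228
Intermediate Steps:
x = 1023
L(a) = -1023/4648 (L(a) = (1023/(-1162))/4 = (1023*(-1/1162))/4 = (1/4)*(-1023/1162) = -1023/4648)
(3414444 - 1331830)/(4931782 + L(920)) = (3414444 - 1331830)/(4931782 - 1023/4648) = 2082614/(22922921713/4648) = 2082614*(4648/22922921713) = 9679989872/22922921713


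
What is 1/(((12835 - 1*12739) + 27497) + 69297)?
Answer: 1/96890 ≈ 1.0321e-5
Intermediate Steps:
1/(((12835 - 1*12739) + 27497) + 69297) = 1/(((12835 - 12739) + 27497) + 69297) = 1/((96 + 27497) + 69297) = 1/(27593 + 69297) = 1/96890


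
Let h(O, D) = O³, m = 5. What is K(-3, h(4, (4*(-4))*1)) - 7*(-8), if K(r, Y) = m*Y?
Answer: 376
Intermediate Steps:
K(r, Y) = 5*Y
K(-3, h(4, (4*(-4))*1)) - 7*(-8) = 5*4³ - 7*(-8) = 5*64 + 56 = 320 + 56 = 376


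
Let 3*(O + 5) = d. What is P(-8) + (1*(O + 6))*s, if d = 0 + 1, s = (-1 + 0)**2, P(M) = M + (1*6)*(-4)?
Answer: -92/3 ≈ -30.667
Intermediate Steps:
P(M) = -24 + M (P(M) = M + 6*(-4) = M - 24 = -24 + M)
s = 1 (s = (-1)**2 = 1)
d = 1
O = -14/3 (O = -5 + (1/3)*1 = -5 + 1/3 = -14/3 ≈ -4.6667)
P(-8) + (1*(O + 6))*s = (-24 - 8) + (1*(-14/3 + 6))*1 = -32 + (1*(4/3))*1 = -32 + (4/3)*1 = -32 + 4/3 = -92/3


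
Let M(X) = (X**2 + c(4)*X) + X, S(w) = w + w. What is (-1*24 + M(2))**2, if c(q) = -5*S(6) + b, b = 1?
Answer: 18496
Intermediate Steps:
S(w) = 2*w
c(q) = -59 (c(q) = -10*6 + 1 = -5*12 + 1 = -60 + 1 = -59)
M(X) = X**2 - 58*X (M(X) = (X**2 - 59*X) + X = X**2 - 58*X)
(-1*24 + M(2))**2 = (-1*24 + 2*(-58 + 2))**2 = (-24 + 2*(-56))**2 = (-24 - 112)**2 = (-136)**2 = 18496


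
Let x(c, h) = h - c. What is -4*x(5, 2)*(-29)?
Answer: -348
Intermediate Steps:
-4*x(5, 2)*(-29) = -4*(2 - 1*5)*(-29) = -4*(2 - 5)*(-29) = -4*(-3)*(-29) = 12*(-29) = -348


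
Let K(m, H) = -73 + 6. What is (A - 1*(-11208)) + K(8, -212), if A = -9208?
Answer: 1933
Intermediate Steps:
K(m, H) = -67
(A - 1*(-11208)) + K(8, -212) = (-9208 - 1*(-11208)) - 67 = (-9208 + 11208) - 67 = 2000 - 67 = 1933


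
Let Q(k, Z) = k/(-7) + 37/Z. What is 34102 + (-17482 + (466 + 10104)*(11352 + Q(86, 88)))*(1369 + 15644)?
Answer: 89714665578029/44 ≈ 2.0390e+12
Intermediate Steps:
Q(k, Z) = 37/Z - k/7 (Q(k, Z) = k*(-⅐) + 37/Z = -k/7 + 37/Z = 37/Z - k/7)
34102 + (-17482 + (466 + 10104)*(11352 + Q(86, 88)))*(1369 + 15644) = 34102 + (-17482 + (466 + 10104)*(11352 + (37/88 - ⅐*86)))*(1369 + 15644) = 34102 + (-17482 + 10570*(11352 + (37*(1/88) - 86/7)))*17013 = 34102 + (-17482 + 10570*(11352 + (37/88 - 86/7)))*17013 = 34102 + (-17482 + 10570*(11352 - 7309/616))*17013 = 34102 + (-17482 + 10570*(6985523/616))*17013 = 34102 + (-17482 + 5274069865/44)*17013 = 34102 + (5273300657/44)*17013 = 34102 + 89714664077541/44 = 89714665578029/44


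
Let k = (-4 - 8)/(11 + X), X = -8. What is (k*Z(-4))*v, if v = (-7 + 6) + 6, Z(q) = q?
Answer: 80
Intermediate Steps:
v = 5 (v = -1 + 6 = 5)
k = -4 (k = (-4 - 8)/(11 - 8) = -12/3 = -12*1/3 = -4)
(k*Z(-4))*v = -4*(-4)*5 = 16*5 = 80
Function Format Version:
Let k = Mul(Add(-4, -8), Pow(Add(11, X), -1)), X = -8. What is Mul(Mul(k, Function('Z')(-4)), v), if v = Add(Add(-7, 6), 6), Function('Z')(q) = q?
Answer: 80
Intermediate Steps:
v = 5 (v = Add(-1, 6) = 5)
k = -4 (k = Mul(Add(-4, -8), Pow(Add(11, -8), -1)) = Mul(-12, Pow(3, -1)) = Mul(-12, Rational(1, 3)) = -4)
Mul(Mul(k, Function('Z')(-4)), v) = Mul(Mul(-4, -4), 5) = Mul(16, 5) = 80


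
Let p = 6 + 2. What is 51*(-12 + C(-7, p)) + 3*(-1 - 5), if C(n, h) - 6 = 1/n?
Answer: -2319/7 ≈ -331.29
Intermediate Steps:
p = 8
C(n, h) = 6 + 1/n
51*(-12 + C(-7, p)) + 3*(-1 - 5) = 51*(-12 + (6 + 1/(-7))) + 3*(-1 - 5) = 51*(-12 + (6 - ⅐)) + 3*(-6) = 51*(-12 + 41/7) - 18 = 51*(-43/7) - 18 = -2193/7 - 18 = -2319/7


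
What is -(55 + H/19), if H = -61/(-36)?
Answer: -37681/684 ≈ -55.089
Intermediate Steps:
H = 61/36 (H = -61*(-1/36) = 61/36 ≈ 1.6944)
-(55 + H/19) = -(55 + (61/36)/19) = -(55 + (61/36)*(1/19)) = -(55 + 61/684) = -1*37681/684 = -37681/684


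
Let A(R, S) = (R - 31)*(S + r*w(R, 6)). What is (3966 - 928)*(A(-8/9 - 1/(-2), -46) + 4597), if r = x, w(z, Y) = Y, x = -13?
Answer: 232112314/9 ≈ 2.5790e+7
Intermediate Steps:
r = -13
A(R, S) = (-78 + S)*(-31 + R) (A(R, S) = (R - 31)*(S - 13*6) = (-31 + R)*(S - 78) = (-31 + R)*(-78 + S) = (-78 + S)*(-31 + R))
(3966 - 928)*(A(-8/9 - 1/(-2), -46) + 4597) = (3966 - 928)*((2418 - 78*(-8/9 - 1/(-2)) - 31*(-46) + (-8/9 - 1/(-2))*(-46)) + 4597) = 3038*((2418 - 78*(-8*1/9 - 1*(-1/2)) + 1426 + (-8*1/9 - 1*(-1/2))*(-46)) + 4597) = 3038*((2418 - 78*(-8/9 + 1/2) + 1426 + (-8/9 + 1/2)*(-46)) + 4597) = 3038*((2418 - 78*(-7/18) + 1426 - 7/18*(-46)) + 4597) = 3038*((2418 + 91/3 + 1426 + 161/9) + 4597) = 3038*(35030/9 + 4597) = 3038*(76403/9) = 232112314/9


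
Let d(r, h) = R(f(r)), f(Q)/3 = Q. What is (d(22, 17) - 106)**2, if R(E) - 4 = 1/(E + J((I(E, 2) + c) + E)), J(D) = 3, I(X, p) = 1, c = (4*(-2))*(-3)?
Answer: 49519369/4761 ≈ 10401.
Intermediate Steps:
f(Q) = 3*Q
c = 24 (c = -8*(-3) = 24)
R(E) = 4 + 1/(3 + E) (R(E) = 4 + 1/(E + 3) = 4 + 1/(3 + E))
d(r, h) = (13 + 12*r)/(3 + 3*r) (d(r, h) = (13 + 4*(3*r))/(3 + 3*r) = (13 + 12*r)/(3 + 3*r))
(d(22, 17) - 106)**2 = ((13 + 12*22)/(3*(1 + 22)) - 106)**2 = ((1/3)*(13 + 264)/23 - 106)**2 = ((1/3)*(1/23)*277 - 106)**2 = (277/69 - 106)**2 = (-7037/69)**2 = 49519369/4761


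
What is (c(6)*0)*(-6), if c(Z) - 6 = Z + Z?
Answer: 0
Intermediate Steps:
c(Z) = 6 + 2*Z (c(Z) = 6 + (Z + Z) = 6 + 2*Z)
(c(6)*0)*(-6) = ((6 + 2*6)*0)*(-6) = ((6 + 12)*0)*(-6) = (18*0)*(-6) = 0*(-6) = 0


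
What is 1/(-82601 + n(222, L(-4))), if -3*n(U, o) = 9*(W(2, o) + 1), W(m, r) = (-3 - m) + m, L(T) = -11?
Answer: -1/82595 ≈ -1.2107e-5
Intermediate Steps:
W(m, r) = -3
n(U, o) = 6 (n(U, o) = -3*(-3 + 1) = -3*(-2) = -1/3*(-18) = 6)
1/(-82601 + n(222, L(-4))) = 1/(-82601 + 6) = 1/(-82595) = -1/82595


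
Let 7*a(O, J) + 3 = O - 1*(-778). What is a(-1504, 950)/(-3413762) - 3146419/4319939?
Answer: -75184730092415/103230705203626 ≈ -0.72832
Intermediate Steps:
a(O, J) = 775/7 + O/7 (a(O, J) = -3/7 + (O - 1*(-778))/7 = -3/7 + (O + 778)/7 = -3/7 + (778 + O)/7 = -3/7 + (778/7 + O/7) = 775/7 + O/7)
a(-1504, 950)/(-3413762) - 3146419/4319939 = (775/7 + (⅐)*(-1504))/(-3413762) - 3146419/4319939 = (775/7 - 1504/7)*(-1/3413762) - 3146419*1/4319939 = -729/7*(-1/3413762) - 3146419/4319939 = 729/23896334 - 3146419/4319939 = -75184730092415/103230705203626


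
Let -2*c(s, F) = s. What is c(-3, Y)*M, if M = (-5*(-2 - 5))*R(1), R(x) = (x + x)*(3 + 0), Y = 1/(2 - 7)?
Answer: 315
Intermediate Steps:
Y = -⅕ (Y = 1/(-5) = -⅕ ≈ -0.20000)
c(s, F) = -s/2
R(x) = 6*x (R(x) = (2*x)*3 = 6*x)
M = 210 (M = (-5*(-2 - 5))*(6*1) = -5*(-7)*6 = 35*6 = 210)
c(-3, Y)*M = -½*(-3)*210 = (3/2)*210 = 315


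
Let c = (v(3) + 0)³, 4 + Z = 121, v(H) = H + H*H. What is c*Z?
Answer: 202176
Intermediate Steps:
v(H) = H + H²
Z = 117 (Z = -4 + 121 = 117)
c = 1728 (c = (3*(1 + 3) + 0)³ = (3*4 + 0)³ = (12 + 0)³ = 12³ = 1728)
c*Z = 1728*117 = 202176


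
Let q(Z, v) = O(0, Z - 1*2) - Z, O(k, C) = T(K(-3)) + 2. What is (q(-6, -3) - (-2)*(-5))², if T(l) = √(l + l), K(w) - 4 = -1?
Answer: (2 - √6)² ≈ 0.20204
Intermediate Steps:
K(w) = 3 (K(w) = 4 - 1 = 3)
T(l) = √2*√l (T(l) = √(2*l) = √2*√l)
O(k, C) = 2 + √6 (O(k, C) = √2*√3 + 2 = √6 + 2 = 2 + √6)
q(Z, v) = 2 + √6 - Z (q(Z, v) = (2 + √6) - Z = 2 + √6 - Z)
(q(-6, -3) - (-2)*(-5))² = ((2 + √6 - 1*(-6)) - (-2)*(-5))² = ((2 + √6 + 6) - 1*10)² = ((8 + √6) - 10)² = (-2 + √6)²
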